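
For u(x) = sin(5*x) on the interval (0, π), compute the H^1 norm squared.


||u||_{H^1(0,π)}^2 = 13*π

u'(x) = 5*cos(5*x).
Expand u² and (u')² and integrate term by term on (0, π), using: for integers n ≥ 1, ∫_0^π sin²(nx) dx = ∫_0^π cos²(nx) dx = π/2; for n ≠ n', ∫_0^π sin(nx)sin(n'x) dx = ∫_0^π cos(nx)cos(n'x) dx = 0; and by product-to-sum, ∫_0^π sin(nx)cos(n'x) dx = ½∫_0^π [sin((n+n')x) + sin((n−n')x)] dx, which is 0 when n+n' is even and 2n/(n²−n'²) when n+n' is odd (it need not vanish on (0, π)).
  u² squared terms: (1)²·∫sin(5x)² dx = 1·π/2 = π/2.
  So ∫_0^π u² dx = π/2.
  (u')² squared terms: (5)²·∫cos(5x)² dx = 25·π/2 = 25*π/2.
  So ∫_0^π (u')² dx = 25*π/2.
||u||_{H^1}^2 = (π/2) + (25*π/2) = 13*π.


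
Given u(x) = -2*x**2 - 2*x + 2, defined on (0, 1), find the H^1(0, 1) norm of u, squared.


||u||_{H^1}^2 = 94/5

The H^1 norm (squared) on an interval (0, L) is
  ||u||_{H^1}^2 = ∫_0^L u(x)^2 dx + ∫_0^L u'(x)^2 dx.
Compute u'(x) = -4*x - 2.
Then u(x)^2 = 4*x**4 + 8*x**3 - 4*x**2 - 8*x + 4 and u'(x)^2 = 16*x**2 + 16*x + 4.
Integrate each monomial from 0 to 1 using ∫_0^1 c·x^n dx = c·1^(n+1)/(n+1):
  ∫_0^1 u(x)^2 dx = ∫_0^1 (4*x^4 + 8*x^3 - 4*x^2 - 8*x + 4) dx. Term by term:
    ∫_0^1 4*x^4 dx = 4/5;  ∫_0^1 8*x^3 dx = 2;  ∫_0^1 -4*x^2 dx = -4/3;
    ∫_0^1 -8*x dx = -4;  ∫_0^1 4 dx = 4.
  Sum: 4/5 + 2 − 4/3 − 4 + 4 = 22/15.
  ∫_0^1 u'(x)^2 dx = ∫_0^1 (16*x^2 + 16*x + 4) dx. Term by term:
    ∫_0^1 16*x^2 dx = 16/3;  ∫_0^1 16*x dx = 8;  ∫_0^1 4 dx = 4.
  Sum: 16/3 + 8 + 4 = 52/3.
Adding: ||u||_{H^1}^2 = 22/15 + 52/3 = 94/5.


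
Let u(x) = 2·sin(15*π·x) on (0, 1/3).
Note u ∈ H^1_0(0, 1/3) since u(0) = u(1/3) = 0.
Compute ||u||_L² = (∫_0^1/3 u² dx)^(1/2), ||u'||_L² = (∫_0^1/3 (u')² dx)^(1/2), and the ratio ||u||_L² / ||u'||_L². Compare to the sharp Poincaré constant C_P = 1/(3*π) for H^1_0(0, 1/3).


||u||_L² / ||u'||_L² = 1/(15*π) < C_P = 1/(3*π).

u(x) = 2·sin(15*π·x), so u'(x) = 30*π*cos(15*π*x).
Writing u(x) = A·sin(kπx/L) with A = 2 and k = 5, use ∫_0^L sin²(kπx/L) dx = L/2 and ∫_0^L cos²(kπx/L) dx = L/2.
u² = 4·sin²(15*π·x) and (u')² = 900*π^2·cos²(15*π·x), and each of sin², cos² integrates to L/2 = 1/6 over (0, 1/3).
∫_0^1/3 u² dx = 2/3, so ||u||_L² = sqrt(6)/3.
∫_0^1/3 (u')² dx = 150*π^2, so ||u'||_L² = 5*sqrt(6)*π.
Ratio ||u||_L² / ||u'||_L² = 1/(15*π).
Sharp Poincaré constant on H^1_0(0, 1/3) is C_P = L/π = 1/(3*π), achieved by sin(3*π·x).
This is the k = 5 harmonic; the ratio L/(kπ) is strictly less than C_P = L/π, consistent with the sharp inequality ||u||_L² ≤ C_P ||u'||_L².


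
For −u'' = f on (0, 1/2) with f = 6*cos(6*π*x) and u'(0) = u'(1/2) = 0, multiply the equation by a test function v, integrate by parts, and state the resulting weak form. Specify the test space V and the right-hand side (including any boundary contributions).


V = H^1(0, 1/2) (no boundary constraint on v; u is determined up to an additive constant); weak form: ∫_0^1/2 u'v' dx = ∫_0^1/2 (6*cos(6*π*x)) v dx for all v ∈ V.

Multiply both sides by a test function v and integrate from 0 to 1/2:
  ∫_0^1/2 −u''(x) v(x) dx = ∫_0^1/2 f(x) v(x) dx.
Integrate the LHS by parts once:
  ∫_0^1/2 −u'' v dx = −[u'(x) v(x)]_0^1/2 + ∫_0^1/2 u'(x) v'(x) dx.
Thus ∫_0^1/2 u'(x) v'(x) dx = ∫_0^1/2 f(x) v(x) dx + [u'(x) v(x)]_0^1/2.
Choose V so that boundary terms are either known or forced to vanish.
u has homogeneous Neumann: u'(0) = u'(1/2) = 0. So [u' v]_0^1/2 = 0·v(1/2) − 0·v(0) = 0 for any v; take V = H^1(0, 1/2).
Weak formulation: find u (satisfying any essential BC) such that ∫_0^1/2 u'(x) v'(x) dx = ∫_0^1/2 f v dx for all v ∈ V (homogeneous Neumann, so boundary terms vanish).
Substituting f(x) = 6*cos(6*π*x), the right-hand side is ∫_0^1/2 (6*cos(6*π*x)) v dx.
Compatibility check (pure Neumann): taking v ≡ 1 ∈ V gives 0 = ∫_0^1/2 f dx + (0) − (0), i.e. ∫_0^1/2 f dx must equal u'(0) − u'(1/2) = 0. Indeed ∫_0^1/2 (6*cos(6*π*x)) dx = 0, so the data are compatible. The solution is then unique only up to an additive constant (fix it e.g. by requiring ∫_0^1/2 u dx = 0).


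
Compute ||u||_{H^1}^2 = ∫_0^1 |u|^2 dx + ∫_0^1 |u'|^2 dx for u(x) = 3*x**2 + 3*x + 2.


||u||_{H^1}^2 = 623/10

The H^1 norm (squared) on an interval (0, L) is
  ||u||_{H^1}^2 = ∫_0^L u(x)^2 dx + ∫_0^L u'(x)^2 dx.
Compute u'(x) = 6*x + 3.
Then u(x)^2 = 9*x**4 + 18*x**3 + 21*x**2 + 12*x + 4 and u'(x)^2 = 36*x**2 + 36*x + 9.
Integrate each monomial from 0 to 1 using ∫_0^1 c·x^n dx = c·1^(n+1)/(n+1):
  ∫_0^1 u(x)^2 dx = ∫_0^1 (9*x^4 + 18*x^3 + 21*x^2 + 12*x + 4) dx. Term by term:
    ∫_0^1 9*x^4 dx = 9/5;  ∫_0^1 18*x^3 dx = 9/2;  ∫_0^1 21*x^2 dx = 7;
    ∫_0^1 12*x dx = 6;  ∫_0^1 4 dx = 4.
  Sum: 9/5 + 9/2 + 7 + 6 + 4 = 233/10.
  ∫_0^1 u'(x)^2 dx = ∫_0^1 (36*x^2 + 36*x + 9) dx. Term by term:
    ∫_0^1 36*x^2 dx = 12;  ∫_0^1 36*x dx = 18;  ∫_0^1 9 dx = 9.
  Sum: 12 + 18 + 9 = 39.
Adding: ||u||_{H^1}^2 = 233/10 + 39 = 623/10.


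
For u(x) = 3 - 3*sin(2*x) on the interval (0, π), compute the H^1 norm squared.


||u||_{H^1(0,π)}^2 = 63*π/2

u'(x) = -6*cos(2*x).
Expand u² and (u')² and integrate term by term on (0, π), using: for integers n ≥ 1, ∫_0^π sin²(nx) dx = ∫_0^π cos²(nx) dx = π/2; for n ≠ n', ∫_0^π sin(nx)sin(n'x) dx = ∫_0^π cos(nx)cos(n'x) dx = 0; and by product-to-sum, ∫_0^π sin(nx)cos(n'x) dx = ½∫_0^π [sin((n+n')x) + sin((n−n')x)] dx, which is 0 when n+n' is even and 2n/(n²−n'²) when n+n' is odd (it need not vanish on (0, π)). For the constant mode: ∫_0^π 1 dx = π, ∫_0^π cos(nx) dx = 0, ∫_0^π sin(nx) dx = (1−(−1)^n)/n.
  u² squared terms: (3)²·∫1 dx = 9·π = 9*π;  (-3)²·∫sin(2x)² dx = 9·π/2 = 9*π/2.
  u² cross terms: 2·(3)·(-3)·∫1·sin(2x) dx = -18·(0) = 0.
  So ∫_0^π u² dx = 9*π + 9*π/2 + 0 = 27*π/2.
  (u')² squared terms: (-6)²·∫cos(2x)² dx = 36·π/2 = 18*π.
  So ∫_0^π (u')² dx = 18*π.
||u||_{H^1}^2 = (27*π/2) + (18*π) = 63*π/2.


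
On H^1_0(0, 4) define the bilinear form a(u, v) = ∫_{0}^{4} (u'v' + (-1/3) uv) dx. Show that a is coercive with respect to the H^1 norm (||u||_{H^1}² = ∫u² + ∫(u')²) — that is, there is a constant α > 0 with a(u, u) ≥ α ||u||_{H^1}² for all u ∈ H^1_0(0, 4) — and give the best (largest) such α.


α = (-16/3 + π^2)/(π^2 + 16)

Coercivity of a(·,·) on H^1_0(0, 4) means a(u, u) ≥ α ||u||_{H^1}² for every u ∈ H^1_0.
The interval has length L = 4, and Poincaré/coercivity depend only on L. Here a(u, u) = ∫(u')² + (-1/3)·∫u².
Here c = -1/3 < 0 with |c| < (π/L)² = π^2/16, so coercivity still holds. The condition a(u,u) ≥ α||u||_{H^1}² reads (1−α)∫(u')² ≥ (α−c)∫u². Any admissible α is ≤ 1 (rapidly oscillating u have ∫u²/∫(u')² → 0), and α = 1 would force 0 ≥ (1−c)∫u², impossible since c < 1; so 1−α > 0. By the sharp Poincaré inequality on H^1_0 of an interval of length L, ∫(u')² ≥ (π/L)²∫u² with equality for the first sine mode sin(π(x−x₀)/L) (x₀ the left endpoint), so the inequality holds for all u iff (1−α)(π/L)² ≥ α − c, i.e. α ≤ ((π/L)² + c)/((π/L)² + 1) = (1 + c(L/π)²)/(1 + (L/π)²). (Direct route, valid since c ≤ 0: Poincaré gives c∫u² ≥ c(L/π)²∫(u')², so a(u,u) ≥ (1 + c(L/π)²)∫(u')², while ||u||_{H^1}² ≤ (1 + (L/π)²)∫(u')²; dividing yields the same α.) With (π/L)² = π^2/16 and c = -1/3, the largest admissible constant is α = ((π/L)² + c)/((π/L)² + 1).
Simplifying, α = (-16/3 + π^2)/(π^2 + 16).


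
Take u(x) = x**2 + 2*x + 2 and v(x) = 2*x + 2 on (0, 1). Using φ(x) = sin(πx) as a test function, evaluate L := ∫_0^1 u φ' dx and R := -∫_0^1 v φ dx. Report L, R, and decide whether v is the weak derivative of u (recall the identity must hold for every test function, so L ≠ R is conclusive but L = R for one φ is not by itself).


LHS = -6/π, RHS = -6/π. Yes, v = u' weakly.

u(x) = x**2 + 2*x + 2, classical derivative u'(x) = 2*x + 2.
φ(x) = sin(πx), so φ'(x) = π*cos(π*x).
Note φ(0) = φ(1) = 0, so the boundary term u·φ vanishes.
LHS = ∫_0^1 u(x) φ'(x) dx = ∫_0^1 (π*x^2*cos(π*x) + 2*π*x*cos(π*x) + 2*π*cos(π*x)) dx. Term by term:
  ∫_0^1 2*π*cos(π*x) dx = 0;  ∫_0^1 π*x^2*cos(π*x) dx = -2/π;  ∫_0^1 2*π*x*cos(π*x) dx = -4/π.
Sum: 0 − 2/π − 4/π = -6/π.
So LHS = -6/π.
∫_0^1 v(x) φ(x) dx = ∫_0^1 (2*x*sin(π*x) + 2*sin(π*x)) dx. Term by term:
  ∫_0^1 2*sin(π*x) dx = 4/π;  ∫_0^1 2*x*sin(π*x) dx = 2/π.
Sum: 4/π + 2/π = 6/π.
So RHS = -∫_0^1 v(x) φ(x) dx = -6/π.
LHS = RHS, so the identity holds for this test φ.
Moreover u is smooth here and v(x) = u'(x) = 2*x + 2 pointwise, so the identity holds for every test function. Hence v is the weak derivative of u.


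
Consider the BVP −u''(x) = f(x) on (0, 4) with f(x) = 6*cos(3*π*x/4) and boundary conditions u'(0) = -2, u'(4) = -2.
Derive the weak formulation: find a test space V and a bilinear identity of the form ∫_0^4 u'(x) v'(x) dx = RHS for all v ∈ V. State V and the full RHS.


V = H^1(0, 4) (v unrestricted at boundary; u is determined up to an additive constant); weak form: ∫_0^4 u'v' dx = ∫_0^4 (6*cos(3*π*x/4)) v dx − 2·v(4) + 2·v(0) for all v ∈ V.

Multiply both sides by a test function v and integrate from 0 to 4:
  ∫_0^4 −u''(x) v(x) dx = ∫_0^4 f(x) v(x) dx.
Integrate the LHS by parts once:
  ∫_0^4 −u'' v dx = −[u'(x) v(x)]_0^4 + ∫_0^4 u'(x) v'(x) dx.
Thus ∫_0^4 u'(x) v'(x) dx = ∫_0^4 f(x) v(x) dx + [u'(x) v(x)]_0^4.
Choose V so that boundary terms are either known or forced to vanish.
u has inhomogeneous Neumann u'(0) = -2, u'(4) = -2. [u' v]_0^4 = (-2)·v(4) − (-2)·v(0) = − 2·v(4) + 2·v(0). Take V = H^1(0, 4); boundary term becomes part of RHS.
Weak formulation: find u (satisfying any essential BC) such that ∫_0^4 u'(x) v'(x) dx = ∫_0^4 f v dx − 2·v(4) + 2·v(0) for all v ∈ V (Neumann data are natural BCs: they enter the RHS as boundary terms).
Substituting f(x) = 6*cos(3*π*x/4), the right-hand side is ∫_0^4 (6*cos(3*π*x/4)) v dx − 2·v(4) + 2·v(0).
Compatibility check (pure Neumann): taking v ≡ 1 ∈ V gives 0 = ∫_0^4 f dx + (-2) − (-2), i.e. ∫_0^4 f dx must equal u'(0) − u'(4) = 0. Indeed ∫_0^4 (6*cos(3*π*x/4)) dx = 0, so the data are compatible. The solution is then unique only up to an additive constant (fix it e.g. by requiring ∫_0^4 u dx = 0).


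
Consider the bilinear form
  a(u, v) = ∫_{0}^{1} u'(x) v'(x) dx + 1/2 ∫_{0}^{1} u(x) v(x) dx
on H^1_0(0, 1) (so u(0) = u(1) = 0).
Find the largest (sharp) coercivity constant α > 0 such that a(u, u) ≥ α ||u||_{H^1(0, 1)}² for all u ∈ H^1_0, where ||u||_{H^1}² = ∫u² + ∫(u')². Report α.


α = (1/2 + π^2)/(1 + π^2)

Coercivity of a(·,·) on H^1_0(0, 1) means a(u, u) ≥ α ||u||_{H^1}² for every u ∈ H^1_0.
The interval has length L = 1, and Poincaré/coercivity depend only on L. Here a(u, u) = ∫(u')² + (1/2)·∫u².
Here 0 < c = 1/2 < 1. The condition a(u,u) ≥ α||u||_{H^1}² reads (1−α)∫(u')² ≥ (α−c)∫u². Any admissible α is ≤ 1 (rapidly oscillating u have ∫u²/∫(u')² → 0), and α = 1 would force 0 ≥ (1−c)∫u², impossible since c < 1; so 1−α > 0. By the sharp Poincaré inequality on H^1_0 of an interval of length L, ∫(u')² ≥ (π/L)²∫u² with equality for the first sine mode sin(π(x−x₀)/L) (x₀ the left endpoint), so the inequality holds for all u iff (1−α)(π/L)² ≥ α − c, i.e. α ≤ ((π/L)² + c)/((π/L)² + 1) = (1 + c(L/π)²)/(1 + (L/π)²). With (π/L)² = π^2 and c = 1/2, the largest admissible constant is α = ((π/L)² + c)/((π/L)² + 1).
Simplifying, α = (1/2 + π^2)/(1 + π^2).


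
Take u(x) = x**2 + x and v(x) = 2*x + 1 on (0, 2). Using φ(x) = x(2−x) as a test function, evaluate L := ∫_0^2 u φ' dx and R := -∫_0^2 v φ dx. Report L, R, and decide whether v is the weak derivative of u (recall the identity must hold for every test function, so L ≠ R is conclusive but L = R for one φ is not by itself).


LHS = -4, RHS = -4. Yes, v = u' weakly.

u(x) = x**2 + x, classical derivative u'(x) = 2*x + 1.
φ(x) = x(2−x), so φ'(x) = 2 - 2*x.
Note φ(0) = φ(2) = 0, so the boundary term u·φ vanishes.
LHS = ∫_0^2 u(x) φ'(x) dx = ∫_0^2 (-2*x^3 + 2*x) dx. Term by term:
  ∫_0^2 -2*x^3 dx = -8;  ∫_0^2 2*x dx = 4.
Sum: -8 + 4 = -4.
So LHS = -4.
∫_0^2 v(x) φ(x) dx = ∫_0^2 (-2*x^3 + 3*x^2 + 2*x) dx. Term by term:
  ∫_0^2 -2*x^3 dx = -8;  ∫_0^2 3*x^2 dx = 8;  ∫_0^2 2*x dx = 4.
Sum: -8 + 8 + 4 = 4.
So RHS = -∫_0^2 v(x) φ(x) dx = -4.
LHS = RHS, so the identity holds for this test φ.
Moreover u is smooth here and v(x) = u'(x) = 2*x + 1 pointwise, so the identity holds for every test function. Hence v is the weak derivative of u.


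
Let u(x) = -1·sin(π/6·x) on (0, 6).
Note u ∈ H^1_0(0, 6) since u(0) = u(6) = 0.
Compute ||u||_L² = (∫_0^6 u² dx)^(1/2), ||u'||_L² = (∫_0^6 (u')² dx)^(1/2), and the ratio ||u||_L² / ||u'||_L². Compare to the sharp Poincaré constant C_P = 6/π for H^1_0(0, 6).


||u||_L² / ||u'||_L² = 6/π = C_P.

u(x) = -1·sin(π/6·x), so u'(x) = -π*cos(π*x/6)/6.
Writing u(x) = A·sin(kπx/L) with A = -1 and k = 1, use ∫_0^L sin²(kπx/L) dx = L/2 and ∫_0^L cos²(kπx/L) dx = L/2.
u² = 1·sin²(π/6·x) and (u')² = π^2/36·cos²(π/6·x), and each of sin², cos² integrates to L/2 = 3 over (0, 6).
∫_0^6 u² dx = 3, so ||u||_L² = sqrt(3).
∫_0^6 (u')² dx = π^2/12, so ||u'||_L² = sqrt(3)*π/6.
Ratio ||u||_L² / ||u'||_L² = 6/π.
Sharp Poincaré constant on H^1_0(0, 6) is C_P = L/π = 6/π, achieved by sin(π/6·x).
This is the k = 1 eigenfunction (up to amplitude), so the ratio equals the sharp Poincaré constant exactly.


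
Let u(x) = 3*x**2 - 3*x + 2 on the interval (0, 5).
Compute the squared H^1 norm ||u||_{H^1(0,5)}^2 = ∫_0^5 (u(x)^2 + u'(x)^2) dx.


||u||_{H^1}^2 = 9305/2

The H^1 norm (squared) on an interval (0, L) is
  ||u||_{H^1}^2 = ∫_0^L u(x)^2 dx + ∫_0^L u'(x)^2 dx.
Compute u'(x) = 6*x - 3.
Then u(x)^2 = 9*x**4 - 18*x**3 + 21*x**2 - 12*x + 4 and u'(x)^2 = 36*x**2 - 36*x + 9.
Integrate each monomial from 0 to 5 using ∫_0^5 c·x^n dx = c·5^(n+1)/(n+1):
  ∫_0^5 u(x)^2 dx = ∫_0^5 (9*x^4 - 18*x^3 + 21*x^2 - 12*x + 4) dx. Term by term:
    ∫_0^5 9*x^4 dx = 5625;  ∫_0^5 -18*x^3 dx = -5625/2;  ∫_0^5 21*x^2 dx = 875;
    ∫_0^5 -12*x dx = -150;  ∫_0^5 4 dx = 20.
  Sum: 5625 − 5625/2 + 875 − 150 + 20 = 7115/2.
  ∫_0^5 u'(x)^2 dx = ∫_0^5 (36*x^2 - 36*x + 9) dx. Term by term:
    ∫_0^5 36*x^2 dx = 1500;  ∫_0^5 -36*x dx = -450;  ∫_0^5 9 dx = 45.
  Sum: 1500 − 450 + 45 = 1095.
Adding: ||u||_{H^1}^2 = 7115/2 + 1095 = 9305/2.


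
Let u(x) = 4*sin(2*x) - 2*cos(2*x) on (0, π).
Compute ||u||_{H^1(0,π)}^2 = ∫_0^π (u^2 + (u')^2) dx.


||u||_{H^1(0,π)}^2 = 50*π

u'(x) = 4*sin(2*x) + 8*cos(2*x).
Expand u² and (u')² and integrate term by term on (0, π), using: for integers n ≥ 1, ∫_0^π sin²(nx) dx = ∫_0^π cos²(nx) dx = π/2; for n ≠ n', ∫_0^π sin(nx)sin(n'x) dx = ∫_0^π cos(nx)cos(n'x) dx = 0; and by product-to-sum, ∫_0^π sin(nx)cos(n'x) dx = ½∫_0^π [sin((n+n')x) + sin((n−n')x)] dx, which is 0 when n+n' is even and 2n/(n²−n'²) when n+n' is odd (it need not vanish on (0, π)).
  u² squared terms: (-2)²·∫cos(2x)² dx = 4·π/2 = 2*π;  (4)²·∫sin(2x)² dx = 16·π/2 = 8*π.
  u² cross terms: 2·(-2)·(4)·∫cos(2x)·sin(2x) dx = -16·(0) = 0.
  So ∫_0^π u² dx = 2*π + 8*π + 0 = 10*π.
  (u')² squared terms: (4)²·∫sin(2x)² dx = 16·π/2 = 8*π;  (8)²·∫cos(2x)² dx = 64·π/2 = 32*π.
  (u')² cross terms: 2·(4)·(8)·∫sin(2x)·cos(2x) dx = 64·(0) = 0.
  So ∫_0^π (u')² dx = 8*π + 32*π + 0 = 40*π.
||u||_{H^1}^2 = (10*π) + (40*π) = 50*π.


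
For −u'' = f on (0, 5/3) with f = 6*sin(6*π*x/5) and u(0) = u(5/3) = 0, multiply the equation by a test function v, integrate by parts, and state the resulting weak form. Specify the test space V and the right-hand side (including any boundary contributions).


V = H^1_0(0, 5/3) (so v(0) = v(5/3) = 0); weak form: ∫_0^5/3 u'v' dx = ∫_0^5/3 (6*sin(6*π*x/5)) v dx for all v ∈ V.

Multiply both sides by a test function v and integrate from 0 to 5/3:
  ∫_0^5/3 −u''(x) v(x) dx = ∫_0^5/3 f(x) v(x) dx.
Integrate the LHS by parts once:
  ∫_0^5/3 −u'' v dx = −[u'(x) v(x)]_0^5/3 + ∫_0^5/3 u'(x) v'(x) dx.
Thus ∫_0^5/3 u'(x) v'(x) dx = ∫_0^5/3 f(x) v(x) dx + [u'(x) v(x)]_0^5/3.
Choose V so that boundary terms are either known or forced to vanish.
u is Dirichlet: u(0) = u(5/3) = 0. Let V = H^1_0(0, 5/3); then v(0) = v(5/3) = 0, and [u' v]_0^5/3 = 0.
Weak formulation: find u (satisfying any essential BC) such that ∫_0^5/3 u'(x) v'(x) dx = ∫_0^5/3 f v dx for all v ∈ V.
Substituting f(x) = 6*sin(6*π*x/5), the right-hand side is ∫_0^5/3 (6*sin(6*π*x/5)) v dx.


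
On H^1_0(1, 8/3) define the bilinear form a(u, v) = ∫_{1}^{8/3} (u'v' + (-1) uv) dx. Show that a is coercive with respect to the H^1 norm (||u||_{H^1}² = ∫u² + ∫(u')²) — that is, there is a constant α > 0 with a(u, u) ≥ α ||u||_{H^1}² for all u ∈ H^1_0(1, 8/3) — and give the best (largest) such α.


α = (-25 + 9*π^2)/(25 + 9*π^2)

Coercivity of a(·,·) on H^1_0(1, 8/3) means a(u, u) ≥ α ||u||_{H^1}² for every u ∈ H^1_0.
The interval has length L = 5/3, and Poincaré/coercivity depend only on L. Here a(u, u) = ∫(u')² + (-1)·∫u².
Here c = -1 < 0 with |c| < (π/L)² = 9*π^2/25, so coercivity still holds. The condition a(u,u) ≥ α||u||_{H^1}² reads (1−α)∫(u')² ≥ (α−c)∫u². Any admissible α is ≤ 1 (rapidly oscillating u have ∫u²/∫(u')² → 0), and α = 1 would force 0 ≥ (1−c)∫u², impossible since c < 1; so 1−α > 0. By the sharp Poincaré inequality on H^1_0 of an interval of length L, ∫(u')² ≥ (π/L)²∫u² with equality for the first sine mode sin(π(x−x₀)/L) (x₀ the left endpoint), so the inequality holds for all u iff (1−α)(π/L)² ≥ α − c, i.e. α ≤ ((π/L)² + c)/((π/L)² + 1) = (1 + c(L/π)²)/(1 + (L/π)²). (Direct route, valid since c ≤ 0: Poincaré gives c∫u² ≥ c(L/π)²∫(u')², so a(u,u) ≥ (1 + c(L/π)²)∫(u')², while ||u||_{H^1}² ≤ (1 + (L/π)²)∫(u')²; dividing yields the same α.) With (π/L)² = 9*π^2/25 and c = -1, the largest admissible constant is α = ((π/L)² + c)/((π/L)² + 1).
Simplifying, α = (-25 + 9*π^2)/(25 + 9*π^2).


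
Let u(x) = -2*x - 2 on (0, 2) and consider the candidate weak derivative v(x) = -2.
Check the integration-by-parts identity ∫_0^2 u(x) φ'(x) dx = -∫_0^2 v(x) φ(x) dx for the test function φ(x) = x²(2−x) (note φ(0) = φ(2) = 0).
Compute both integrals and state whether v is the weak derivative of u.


LHS = 8/3, RHS = 8/3. Yes, v = u' weakly.

u(x) = -2*x - 2, classical derivative u'(x) = -2.
φ(x) = x²(2−x), so φ'(x) = x*(4 - 3*x).
Note φ(0) = φ(2) = 0, so the boundary term u·φ vanishes.
LHS = ∫_0^2 u(x) φ'(x) dx = ∫_0^2 (6*x^3 - 2*x^2 - 8*x) dx. Term by term:
  ∫_0^2 6*x^3 dx = 24;  ∫_0^2 -2*x^2 dx = -16/3;  ∫_0^2 -8*x dx = -16.
Sum: 24 − 16/3 − 16 = 8/3.
So LHS = 8/3.
∫_0^2 v(x) φ(x) dx = ∫_0^2 (2*x^3 - 4*x^2) dx. Term by term:
  ∫_0^2 2*x^3 dx = 8;  ∫_0^2 -4*x^2 dx = -32/3.
Sum: 8 − 32/3 = -8/3.
So RHS = -∫_0^2 v(x) φ(x) dx = 8/3.
LHS = RHS, so the identity holds for this test φ.
Moreover u is smooth here and v(x) = u'(x) = -2 pointwise, so the identity holds for every test function. Hence v is the weak derivative of u.


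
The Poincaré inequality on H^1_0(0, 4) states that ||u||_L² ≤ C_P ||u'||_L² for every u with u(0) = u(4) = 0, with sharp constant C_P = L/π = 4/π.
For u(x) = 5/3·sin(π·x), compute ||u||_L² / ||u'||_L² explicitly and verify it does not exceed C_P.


||u||_L² / ||u'||_L² = 1/π < C_P = 4/π.

u(x) = 5/3·sin(π·x), so u'(x) = 5*π*cos(π*x)/3.
Writing u(x) = A·sin(kπx/L) with A = 5/3 and k = 4, use ∫_0^L sin²(kπx/L) dx = L/2 and ∫_0^L cos²(kπx/L) dx = L/2.
u² = 25/9·sin²(π·x) and (u')² = 25*π^2/9·cos²(π·x), and each of sin², cos² integrates to L/2 = 2 over (0, 4).
∫_0^4 u² dx = 50/9, so ||u||_L² = 5*sqrt(2)/3.
∫_0^4 (u')² dx = 50*π^2/9, so ||u'||_L² = 5*sqrt(2)*π/3.
Ratio ||u||_L² / ||u'||_L² = 1/π.
Sharp Poincaré constant on H^1_0(0, 4) is C_P = L/π = 4/π, achieved by sin(π/4·x).
This is the k = 4 harmonic; the ratio L/(kπ) is strictly less than C_P = L/π, consistent with the sharp inequality ||u||_L² ≤ C_P ||u'||_L².


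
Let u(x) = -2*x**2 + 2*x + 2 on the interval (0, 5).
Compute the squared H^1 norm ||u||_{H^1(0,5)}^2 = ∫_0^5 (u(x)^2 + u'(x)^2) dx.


||u||_{H^1}^2 = 1690

The H^1 norm (squared) on an interval (0, L) is
  ||u||_{H^1}^2 = ∫_0^L u(x)^2 dx + ∫_0^L u'(x)^2 dx.
Compute u'(x) = 2 - 4*x.
Then u(x)^2 = 4*x**4 - 8*x**3 - 4*x**2 + 8*x + 4 and u'(x)^2 = 16*x**2 - 16*x + 4.
Integrate each monomial from 0 to 5 using ∫_0^5 c·x^n dx = c·5^(n+1)/(n+1):
  ∫_0^5 u(x)^2 dx = ∫_0^5 (4*x^4 - 8*x^3 - 4*x^2 + 8*x + 4) dx. Term by term:
    ∫_0^5 4*x^4 dx = 2500;  ∫_0^5 -8*x^3 dx = -1250;  ∫_0^5 -4*x^2 dx = -500/3;
    ∫_0^5 8*x dx = 100;  ∫_0^5 4 dx = 20.
  Sum: 2500 − 1250 − 500/3 + 100 + 20 = 3610/3.
  ∫_0^5 u'(x)^2 dx = ∫_0^5 (16*x^2 - 16*x + 4) dx. Term by term:
    ∫_0^5 16*x^2 dx = 2000/3;  ∫_0^5 -16*x dx = -200;  ∫_0^5 4 dx = 20.
  Sum: 2000/3 − 200 + 20 = 1460/3.
Adding: ||u||_{H^1}^2 = 3610/3 + 1460/3 = 1690.


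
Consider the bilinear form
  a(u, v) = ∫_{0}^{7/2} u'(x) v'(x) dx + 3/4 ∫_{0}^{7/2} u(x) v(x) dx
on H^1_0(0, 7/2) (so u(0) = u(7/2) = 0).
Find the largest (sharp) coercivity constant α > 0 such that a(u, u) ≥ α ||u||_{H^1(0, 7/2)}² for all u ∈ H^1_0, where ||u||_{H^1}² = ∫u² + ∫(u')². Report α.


α = (147 + 16*π^2)/(4*(4*π^2 + 49))

Coercivity of a(·,·) on H^1_0(0, 7/2) means a(u, u) ≥ α ||u||_{H^1}² for every u ∈ H^1_0.
The interval has length L = 7/2, and Poincaré/coercivity depend only on L. Here a(u, u) = ∫(u')² + (3/4)·∫u².
Here 0 < c = 3/4 < 1. The condition a(u,u) ≥ α||u||_{H^1}² reads (1−α)∫(u')² ≥ (α−c)∫u². Any admissible α is ≤ 1 (rapidly oscillating u have ∫u²/∫(u')² → 0), and α = 1 would force 0 ≥ (1−c)∫u², impossible since c < 1; so 1−α > 0. By the sharp Poincaré inequality on H^1_0 of an interval of length L, ∫(u')² ≥ (π/L)²∫u² with equality for the first sine mode sin(π(x−x₀)/L) (x₀ the left endpoint), so the inequality holds for all u iff (1−α)(π/L)² ≥ α − c, i.e. α ≤ ((π/L)² + c)/((π/L)² + 1) = (1 + c(L/π)²)/(1 + (L/π)²). With (π/L)² = 4*π^2/49 and c = 3/4, the largest admissible constant is α = ((π/L)² + c)/((π/L)² + 1).
Simplifying, α = (147 + 16*π^2)/(4*(4*π^2 + 49)).


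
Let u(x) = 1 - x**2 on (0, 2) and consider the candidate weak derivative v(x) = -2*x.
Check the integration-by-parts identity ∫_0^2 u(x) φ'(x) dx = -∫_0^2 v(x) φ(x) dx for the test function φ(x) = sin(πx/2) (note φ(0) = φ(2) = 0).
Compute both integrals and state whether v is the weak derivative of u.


LHS = 8/π, RHS = 8/π. Yes, v = u' weakly.

u(x) = 1 - x**2, classical derivative u'(x) = -2*x.
φ(x) = sin(πx/2), so φ'(x) = π*cos(π*x/2)/2.
Note φ(0) = φ(2) = 0, so the boundary term u·φ vanishes.
LHS = ∫_0^2 u(x) φ'(x) dx = ∫_0^2 (-π*x^2*cos(π*x/2)/2 + π*cos(π*x/2)/2) dx. Term by term:
  ∫_0^2 π*cos(π*x/2)/2 dx = 0;  ∫_0^2 -π*x^2*cos(π*x/2)/2 dx = 8/π.
Sum: 0 + 8/π = 8/π.
So LHS = 8/π.
∫_0^2 v(x) φ(x) dx = ∫_0^2 (-2*x*sin(π*x/2)) dx. Term by term:
  ∫_0^2 -2*x*sin(π*x/2) dx = -8/π.
So RHS = -∫_0^2 v(x) φ(x) dx = 8/π.
LHS = RHS, so the identity holds for this test φ.
Moreover u is smooth here and v(x) = u'(x) = -2*x pointwise, so the identity holds for every test function. Hence v is the weak derivative of u.


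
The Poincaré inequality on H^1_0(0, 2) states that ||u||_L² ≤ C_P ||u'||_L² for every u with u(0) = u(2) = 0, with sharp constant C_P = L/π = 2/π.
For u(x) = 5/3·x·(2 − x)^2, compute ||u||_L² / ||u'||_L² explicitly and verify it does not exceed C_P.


||u||_L² / ||u'||_L² = sqrt(14)/7 < C_P = 2/π.

u(x) = 5/3·x·(2 − x)^2, so u'(x) = 5*x^2 - 40*x/3 + 20/3.
u(x) = 5/3·x·(2 − x)^2 vanishes at x = 0 and x = 2, so u ∈ H^1_0(0, 2). Differentiate via the product rule and integrate the resulting polynomials term by term.
  ∫_0^2 u² dx = ∫_0^2 (25*x^6/9 - 200*x^5/9 + 200*x^4/3 - 800*x^3/9 + 400*x^2/9) dx. Term by term:
    ∫_0^2 25*x^6/9 dx = 3200/63;  ∫_0^2 -200*x^5/9 dx = -6400/27;  ∫_0^2 200*x^4/3 dx = 1280/3;
    ∫_0^2 -800*x^3/9 dx = -3200/9;  ∫_0^2 400*x^2/9 dx = 3200/27.
  Sum: 3200/63 − 6400/27 + 1280/3 − 3200/9 + 3200/27 = 640/189.
  ∫_0^2 (u')² dx = ∫_0^2 (25*x^4 - 400*x^3/3 + 2200*x^2/9 - 1600*x/9 + 400/9) dx. Term by term:
    ∫_0^2 25*x^4 dx = 160;  ∫_0^2 -400*x^3/3 dx = -1600/3;  ∫_0^2 2200*x^2/9 dx = 17600/27;
    ∫_0^2 -1600*x/9 dx = -3200/9;  ∫_0^2 400/9 dx = 800/9.
  Sum: 160 − 1600/3 + 17600/27 − 3200/9 + 800/9 = 320/27.
∫_0^2 u² dx = 640/189, so ||u||_L² = 8*sqrt(210)/63.
∫_0^2 (u')² dx = 320/27, so ||u'||_L² = 8*sqrt(15)/9.
Ratio ||u||_L² / ||u'||_L² = sqrt(14)/7.
Sharp Poincaré constant on H^1_0(0, 2) is C_P = L/π = 2/π, achieved by sin(π/2·x).
A polynomial bump cannot attain the sharp Poincaré constant (only the first sine eigenfunction does), so the ratio is strictly less than C_P, consistent with ||u||_L² ≤ C_P ||u'||_L².


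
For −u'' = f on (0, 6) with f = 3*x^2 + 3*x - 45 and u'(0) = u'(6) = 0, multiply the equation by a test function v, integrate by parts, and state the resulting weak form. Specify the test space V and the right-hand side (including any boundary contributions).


V = H^1(0, 6) (no boundary constraint on v; u is determined up to an additive constant); weak form: ∫_0^6 u'v' dx = ∫_0^6 (3*x^2 + 3*x - 45) v dx for all v ∈ V.

Multiply both sides by a test function v and integrate from 0 to 6:
  ∫_0^6 −u''(x) v(x) dx = ∫_0^6 f(x) v(x) dx.
Integrate the LHS by parts once:
  ∫_0^6 −u'' v dx = −[u'(x) v(x)]_0^6 + ∫_0^6 u'(x) v'(x) dx.
Thus ∫_0^6 u'(x) v'(x) dx = ∫_0^6 f(x) v(x) dx + [u'(x) v(x)]_0^6.
Choose V so that boundary terms are either known or forced to vanish.
u has homogeneous Neumann: u'(0) = u'(6) = 0. So [u' v]_0^6 = 0·v(6) − 0·v(0) = 0 for any v; take V = H^1(0, 6).
Weak formulation: find u (satisfying any essential BC) such that ∫_0^6 u'(x) v'(x) dx = ∫_0^6 f v dx for all v ∈ V (homogeneous Neumann, so boundary terms vanish).
Substituting f(x) = 3*x^2 + 3*x - 45, the right-hand side is ∫_0^6 (3*x^2 + 3*x - 45) v dx.
Compatibility check (pure Neumann): taking v ≡ 1 ∈ V gives 0 = ∫_0^6 f dx + (0) − (0), i.e. ∫_0^6 f dx must equal u'(0) − u'(6) = 0. Indeed ∫_0^6 (3*x^2 + 3*x - 45) dx = 0, so the data are compatible. The solution is then unique only up to an additive constant (fix it e.g. by requiring ∫_0^6 u dx = 0).


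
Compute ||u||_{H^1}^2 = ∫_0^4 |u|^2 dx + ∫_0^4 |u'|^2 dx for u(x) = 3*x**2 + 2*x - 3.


||u||_{H^1}^2 = 48428/15

The H^1 norm (squared) on an interval (0, L) is
  ||u||_{H^1}^2 = ∫_0^L u(x)^2 dx + ∫_0^L u'(x)^2 dx.
Compute u'(x) = 6*x + 2.
Then u(x)^2 = 9*x**4 + 12*x**3 - 14*x**2 - 12*x + 9 and u'(x)^2 = 36*x**2 + 24*x + 4.
Integrate each monomial from 0 to 4 using ∫_0^4 c·x^n dx = c·4^(n+1)/(n+1):
  ∫_0^4 u(x)^2 dx = ∫_0^4 (9*x^4 + 12*x^3 - 14*x^2 - 12*x + 9) dx. Term by term:
    ∫_0^4 9*x^4 dx = 9216/5;  ∫_0^4 12*x^3 dx = 768;  ∫_0^4 -14*x^2 dx = -896/3;
    ∫_0^4 -12*x dx = -96;  ∫_0^4 9 dx = 36.
  Sum: 9216/5 + 768 − 896/3 − 96 + 36 = 33788/15.
  ∫_0^4 u'(x)^2 dx = ∫_0^4 (36*x^2 + 24*x + 4) dx. Term by term:
    ∫_0^4 36*x^2 dx = 768;  ∫_0^4 24*x dx = 192;  ∫_0^4 4 dx = 16.
  Sum: 768 + 192 + 16 = 976.
Adding: ||u||_{H^1}^2 = 33788/15 + 976 = 48428/15.


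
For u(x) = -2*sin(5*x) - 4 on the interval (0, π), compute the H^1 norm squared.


||u||_{H^1(0,π)}^2 = 32/5 + 68*π

u'(x) = -10*cos(5*x).
Expand u² and (u')² and integrate term by term on (0, π), using: for integers n ≥ 1, ∫_0^π sin²(nx) dx = ∫_0^π cos²(nx) dx = π/2; for n ≠ n', ∫_0^π sin(nx)sin(n'x) dx = ∫_0^π cos(nx)cos(n'x) dx = 0; and by product-to-sum, ∫_0^π sin(nx)cos(n'x) dx = ½∫_0^π [sin((n+n')x) + sin((n−n')x)] dx, which is 0 when n+n' is even and 2n/(n²−n'²) when n+n' is odd (it need not vanish on (0, π)). For the constant mode: ∫_0^π 1 dx = π, ∫_0^π cos(nx) dx = 0, ∫_0^π sin(nx) dx = (1−(−1)^n)/n.
  u² squared terms: (-4)²·∫1 dx = 16·π = 16*π;  (-2)²·∫sin(5x)² dx = 4·π/2 = 2*π.
  u² cross terms: 2·(-4)·(-2)·∫1·sin(5x) dx = 16·(2/5) = 32/5.
  So ∫_0^π u² dx = 16*π + 2*π + 32/5 = 32/5 + 18*π.
  (u')² squared terms: (-10)²·∫cos(5x)² dx = 100·π/2 = 50*π.
  So ∫_0^π (u')² dx = 50*π.
||u||_{H^1}^2 = (32/5 + 18*π) + (50*π) = 32/5 + 68*π.


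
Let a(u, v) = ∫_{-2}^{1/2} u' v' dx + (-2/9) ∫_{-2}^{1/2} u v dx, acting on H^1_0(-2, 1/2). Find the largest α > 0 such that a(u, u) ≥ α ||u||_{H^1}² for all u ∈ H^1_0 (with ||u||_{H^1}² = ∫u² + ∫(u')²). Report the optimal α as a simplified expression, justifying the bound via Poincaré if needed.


α = 2*(-25 + 18*π^2)/(9*(25 + 4*π^2))

Coercivity of a(·,·) on H^1_0(-2, 1/2) means a(u, u) ≥ α ||u||_{H^1}² for every u ∈ H^1_0.
The interval has length L = 5/2, and Poincaré/coercivity depend only on L. Here a(u, u) = ∫(u')² + (-2/9)·∫u².
Here c = -2/9 < 0 with |c| < (π/L)² = 4*π^2/25, so coercivity still holds. The condition a(u,u) ≥ α||u||_{H^1}² reads (1−α)∫(u')² ≥ (α−c)∫u². Any admissible α is ≤ 1 (rapidly oscillating u have ∫u²/∫(u')² → 0), and α = 1 would force 0 ≥ (1−c)∫u², impossible since c < 1; so 1−α > 0. By the sharp Poincaré inequality on H^1_0 of an interval of length L, ∫(u')² ≥ (π/L)²∫u² with equality for the first sine mode sin(π(x−x₀)/L) (x₀ the left endpoint), so the inequality holds for all u iff (1−α)(π/L)² ≥ α − c, i.e. α ≤ ((π/L)² + c)/((π/L)² + 1) = (1 + c(L/π)²)/(1 + (L/π)²). (Direct route, valid since c ≤ 0: Poincaré gives c∫u² ≥ c(L/π)²∫(u')², so a(u,u) ≥ (1 + c(L/π)²)∫(u')², while ||u||_{H^1}² ≤ (1 + (L/π)²)∫(u')²; dividing yields the same α.) With (π/L)² = 4*π^2/25 and c = -2/9, the largest admissible constant is α = ((π/L)² + c)/((π/L)² + 1).
Simplifying, α = 2*(-25 + 18*π^2)/(9*(25 + 4*π^2)).


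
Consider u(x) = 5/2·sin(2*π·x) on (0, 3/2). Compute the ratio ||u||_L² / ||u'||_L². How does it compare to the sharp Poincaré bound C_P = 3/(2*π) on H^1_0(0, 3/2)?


||u||_L² / ||u'||_L² = 1/(2*π) < C_P = 3/(2*π).

u(x) = 5/2·sin(2*π·x), so u'(x) = 5*π*cos(2*π*x).
Writing u(x) = A·sin(kπx/L) with A = 5/2 and k = 3, use ∫_0^L sin²(kπx/L) dx = L/2 and ∫_0^L cos²(kπx/L) dx = L/2.
u² = 25/4·sin²(2*π·x) and (u')² = 25*π^2·cos²(2*π·x), and each of sin², cos² integrates to L/2 = 3/4 over (0, 3/2).
∫_0^3/2 u² dx = 75/16, so ||u||_L² = 5*sqrt(3)/4.
∫_0^3/2 (u')² dx = 75*π^2/4, so ||u'||_L² = 5*sqrt(3)*π/2.
Ratio ||u||_L² / ||u'||_L² = 1/(2*π).
Sharp Poincaré constant on H^1_0(0, 3/2) is C_P = L/π = 3/(2*π), achieved by sin(2*π/3·x).
This is the k = 3 harmonic; the ratio L/(kπ) is strictly less than C_P = L/π, consistent with the sharp inequality ||u||_L² ≤ C_P ||u'||_L².


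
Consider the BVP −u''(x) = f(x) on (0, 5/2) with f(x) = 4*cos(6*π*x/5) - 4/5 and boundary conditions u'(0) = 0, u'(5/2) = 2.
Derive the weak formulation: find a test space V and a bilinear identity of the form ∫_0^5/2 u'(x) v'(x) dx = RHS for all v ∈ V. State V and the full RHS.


V = H^1(0, 5/2) (v unrestricted at boundary; u is determined up to an additive constant); weak form: ∫_0^5/2 u'v' dx = ∫_0^5/2 (4*cos(6*π*x/5) - 4/5) v dx + 2·v(5/2) for all v ∈ V.

Multiply both sides by a test function v and integrate from 0 to 5/2:
  ∫_0^5/2 −u''(x) v(x) dx = ∫_0^5/2 f(x) v(x) dx.
Integrate the LHS by parts once:
  ∫_0^5/2 −u'' v dx = −[u'(x) v(x)]_0^5/2 + ∫_0^5/2 u'(x) v'(x) dx.
Thus ∫_0^5/2 u'(x) v'(x) dx = ∫_0^5/2 f(x) v(x) dx + [u'(x) v(x)]_0^5/2.
Choose V so that boundary terms are either known or forced to vanish.
u has inhomogeneous Neumann u'(0) = 0, u'(5/2) = 2. [u' v]_0^5/2 = (2)·v(5/2) − (0)·v(0) = 2·v(5/2). Take V = H^1(0, 5/2); boundary term becomes part of RHS.
Weak formulation: find u (satisfying any essential BC) such that ∫_0^5/2 u'(x) v'(x) dx = ∫_0^5/2 f v dx + 2·v(5/2) for all v ∈ V (Neumann data are natural BCs: they enter the RHS as boundary terms).
Substituting f(x) = 4*cos(6*π*x/5) - 4/5, the right-hand side is ∫_0^5/2 (4*cos(6*π*x/5) - 4/5) v dx + 2·v(5/2).
Compatibility check (pure Neumann): taking v ≡ 1 ∈ V gives 0 = ∫_0^5/2 f dx + (2) − (0), i.e. ∫_0^5/2 f dx must equal u'(0) − u'(5/2) = -2. Indeed ∫_0^5/2 (4*cos(6*π*x/5) - 4/5) dx = -2, so the data are compatible. The solution is then unique only up to an additive constant (fix it e.g. by requiring ∫_0^5/2 u dx = 0).


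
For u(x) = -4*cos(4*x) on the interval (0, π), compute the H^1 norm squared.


||u||_{H^1(0,π)}^2 = 136*π

u'(x) = 16*sin(4*x).
Expand u² and (u')² and integrate term by term on (0, π), using: for integers n ≥ 1, ∫_0^π sin²(nx) dx = ∫_0^π cos²(nx) dx = π/2; for n ≠ n', ∫_0^π sin(nx)sin(n'x) dx = ∫_0^π cos(nx)cos(n'x) dx = 0; and by product-to-sum, ∫_0^π sin(nx)cos(n'x) dx = ½∫_0^π [sin((n+n')x) + sin((n−n')x)] dx, which is 0 when n+n' is even and 2n/(n²−n'²) when n+n' is odd (it need not vanish on (0, π)).
  u² squared terms: (-4)²·∫cos(4x)² dx = 16·π/2 = 8*π.
  So ∫_0^π u² dx = 8*π.
  (u')² squared terms: (16)²·∫sin(4x)² dx = 256·π/2 = 128*π.
  So ∫_0^π (u')² dx = 128*π.
||u||_{H^1}^2 = (8*π) + (128*π) = 136*π.


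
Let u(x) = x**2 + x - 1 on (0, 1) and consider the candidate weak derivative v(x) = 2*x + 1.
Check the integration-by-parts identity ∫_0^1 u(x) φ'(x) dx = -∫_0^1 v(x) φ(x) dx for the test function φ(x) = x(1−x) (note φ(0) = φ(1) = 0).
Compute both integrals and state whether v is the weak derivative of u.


LHS = -1/3, RHS = -1/3. Yes, v = u' weakly.

u(x) = x**2 + x - 1, classical derivative u'(x) = 2*x + 1.
φ(x) = x(1−x), so φ'(x) = 1 - 2*x.
Note φ(0) = φ(1) = 0, so the boundary term u·φ vanishes.
LHS = ∫_0^1 u(x) φ'(x) dx = ∫_0^1 (-2*x^3 - x^2 + 3*x - 1) dx. Term by term:
  ∫_0^1 -2*x^3 dx = -1/2;  ∫_0^1 -x^2 dx = -1/3;  ∫_0^1 3*x dx = 3/2;
  ∫_0^1 -1 dx = -1.
Sum: -1/2 − 1/3 + 3/2 − 1 = -1/3.
So LHS = -1/3.
∫_0^1 v(x) φ(x) dx = ∫_0^1 (-2*x^3 + x^2 + x) dx. Term by term:
  ∫_0^1 -2*x^3 dx = -1/2;  ∫_0^1 x^2 dx = 1/3;  ∫_0^1 x dx = 1/2.
Sum: -1/2 + 1/3 + 1/2 = 1/3.
So RHS = -∫_0^1 v(x) φ(x) dx = -1/3.
LHS = RHS, so the identity holds for this test φ.
Moreover u is smooth here and v(x) = u'(x) = 2*x + 1 pointwise, so the identity holds for every test function. Hence v is the weak derivative of u.


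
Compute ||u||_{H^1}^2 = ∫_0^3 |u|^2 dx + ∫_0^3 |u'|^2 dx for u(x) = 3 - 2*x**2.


||u||_{H^1}^2 = 1287/5

The H^1 norm (squared) on an interval (0, L) is
  ||u||_{H^1}^2 = ∫_0^L u(x)^2 dx + ∫_0^L u'(x)^2 dx.
Compute u'(x) = -4*x.
Then u(x)^2 = 4*x**4 - 12*x**2 + 9 and u'(x)^2 = 16*x**2.
Integrate each monomial from 0 to 3 using ∫_0^3 c·x^n dx = c·3^(n+1)/(n+1):
  ∫_0^3 u(x)^2 dx = ∫_0^3 (4*x^4 - 12*x^2 + 9) dx. Term by term:
    ∫_0^3 4*x^4 dx = 972/5;  ∫_0^3 -12*x^2 dx = -108;  ∫_0^3 9 dx = 27.
  Sum: 972/5 − 108 + 27 = 567/5.
  ∫_0^3 u'(x)^2 dx = ∫_0^3 (16*x^2) dx. Term by term:
    ∫_0^3 16*x^2 dx = 144.
Adding: ||u||_{H^1}^2 = 567/5 + 144 = 1287/5.


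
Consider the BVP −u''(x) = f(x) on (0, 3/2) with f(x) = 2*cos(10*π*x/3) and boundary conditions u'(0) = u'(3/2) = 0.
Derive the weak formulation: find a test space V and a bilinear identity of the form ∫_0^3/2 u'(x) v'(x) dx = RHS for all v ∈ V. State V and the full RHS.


V = H^1(0, 3/2) (no boundary constraint on v; u is determined up to an additive constant); weak form: ∫_0^3/2 u'v' dx = ∫_0^3/2 (2*cos(10*π*x/3)) v dx for all v ∈ V.

Multiply both sides by a test function v and integrate from 0 to 3/2:
  ∫_0^3/2 −u''(x) v(x) dx = ∫_0^3/2 f(x) v(x) dx.
Integrate the LHS by parts once:
  ∫_0^3/2 −u'' v dx = −[u'(x) v(x)]_0^3/2 + ∫_0^3/2 u'(x) v'(x) dx.
Thus ∫_0^3/2 u'(x) v'(x) dx = ∫_0^3/2 f(x) v(x) dx + [u'(x) v(x)]_0^3/2.
Choose V so that boundary terms are either known or forced to vanish.
u has homogeneous Neumann: u'(0) = u'(3/2) = 0. So [u' v]_0^3/2 = 0·v(3/2) − 0·v(0) = 0 for any v; take V = H^1(0, 3/2).
Weak formulation: find u (satisfying any essential BC) such that ∫_0^3/2 u'(x) v'(x) dx = ∫_0^3/2 f v dx for all v ∈ V (homogeneous Neumann, so boundary terms vanish).
Substituting f(x) = 2*cos(10*π*x/3), the right-hand side is ∫_0^3/2 (2*cos(10*π*x/3)) v dx.
Compatibility check (pure Neumann): taking v ≡ 1 ∈ V gives 0 = ∫_0^3/2 f dx + (0) − (0), i.e. ∫_0^3/2 f dx must equal u'(0) − u'(3/2) = 0. Indeed ∫_0^3/2 (2*cos(10*π*x/3)) dx = 0, so the data are compatible. The solution is then unique only up to an additive constant (fix it e.g. by requiring ∫_0^3/2 u dx = 0).


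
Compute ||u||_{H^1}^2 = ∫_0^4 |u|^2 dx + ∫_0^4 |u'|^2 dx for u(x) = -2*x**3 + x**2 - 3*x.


||u||_{H^1}^2 = 1651876/105

The H^1 norm (squared) on an interval (0, L) is
  ||u||_{H^1}^2 = ∫_0^L u(x)^2 dx + ∫_0^L u'(x)^2 dx.
Compute u'(x) = -6*x**2 + 2*x - 3.
Then u(x)^2 = 4*x**6 - 4*x**5 + 13*x**4 - 6*x**3 + 9*x**2 and u'(x)^2 = 36*x**4 - 24*x**3 + 40*x**2 - 12*x + 9.
Integrate each monomial from 0 to 4 using ∫_0^4 c·x^n dx = c·4^(n+1)/(n+1):
  ∫_0^4 u(x)^2 dx = ∫_0^4 (4*x^6 - 4*x^5 + 13*x^4 - 6*x^3 + 9*x^2) dx. Term by term:
    ∫_0^4 4*x^6 dx = 65536/7;  ∫_0^4 -4*x^5 dx = -8192/3;  ∫_0^4 13*x^4 dx = 13312/5;
    ∫_0^4 -6*x^3 dx = -384;  ∫_0^4 9*x^2 dx = 192.
  Sum: 65536/7 − 8192/3 + 13312/5 − 384 + 192 = 955712/105.
  ∫_0^4 u'(x)^2 dx = ∫_0^4 (36*x^4 - 24*x^3 + 40*x^2 - 12*x + 9) dx. Term by term:
    ∫_0^4 36*x^4 dx = 36864/5;  ∫_0^4 -24*x^3 dx = -1536;  ∫_0^4 40*x^2 dx = 2560/3;
    ∫_0^4 -12*x dx = -96;  ∫_0^4 9 dx = 36.
  Sum: 36864/5 − 1536 + 2560/3 − 96 + 36 = 99452/15.
Adding: ||u||_{H^1}^2 = 955712/105 + 99452/15 = 1651876/105.


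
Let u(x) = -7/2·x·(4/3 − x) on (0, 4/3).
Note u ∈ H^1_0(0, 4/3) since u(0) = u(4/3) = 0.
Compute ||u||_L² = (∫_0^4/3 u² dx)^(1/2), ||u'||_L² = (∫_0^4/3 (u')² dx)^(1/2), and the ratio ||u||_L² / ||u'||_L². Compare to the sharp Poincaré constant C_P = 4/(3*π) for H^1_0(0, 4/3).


||u||_L² / ||u'||_L² = 2*sqrt(10)/15 < C_P = 4/(3*π).

u(x) = -7/2·x·(4/3 − x), so u'(x) = 7*x - 14/3.
u(x) = -7/2·x·(4/3 − x) vanishes at x = 0 and x = 4/3, so u ∈ H^1_0(0, 4/3). Differentiate via the product rule and integrate the resulting polynomials term by term.
  ∫_0^4/3 u² dx = ∫_0^4/3 (49*x^4/4 - 98*x^3/3 + 196*x^2/9) dx. Term by term:
    ∫_0^4/3 49*x^4/4 dx = 12544/1215;  ∫_0^4/3 -98*x^3/3 dx = -6272/243;  ∫_0^4/3 196*x^2/9 dx = 12544/729.
  Sum: 12544/1215 − 6272/243 + 12544/729 = 6272/3645.
  ∫_0^4/3 (u')² dx = ∫_0^4/3 (49*x^2 - 196*x/3 + 196/9) dx. Term by term:
    ∫_0^4/3 49*x^2 dx = 3136/81;  ∫_0^4/3 -196*x/3 dx = -1568/27;  ∫_0^4/3 196/9 dx = 784/27.
  Sum: 3136/81 − 1568/27 + 784/27 = 784/81.
∫_0^4/3 u² dx = 6272/3645, so ||u||_L² = 56*sqrt(10)/135.
∫_0^4/3 (u')² dx = 784/81, so ||u'||_L² = 28/9.
Ratio ||u||_L² / ||u'||_L² = 2*sqrt(10)/15.
Sharp Poincaré constant on H^1_0(0, 4/3) is C_P = L/π = 4/(3*π), achieved by sin(3*π/4·x).
A polynomial bump cannot attain the sharp Poincaré constant (only the first sine eigenfunction does), so the ratio is strictly less than C_P, consistent with ||u||_L² ≤ C_P ||u'||_L².


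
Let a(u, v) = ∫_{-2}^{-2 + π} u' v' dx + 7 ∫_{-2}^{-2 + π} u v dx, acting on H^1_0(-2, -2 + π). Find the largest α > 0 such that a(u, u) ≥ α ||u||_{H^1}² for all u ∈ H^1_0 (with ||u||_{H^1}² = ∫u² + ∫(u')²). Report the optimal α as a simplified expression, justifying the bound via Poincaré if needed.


α = 1

Coercivity of a(·,·) on H^1_0(-2, -2 + π) means a(u, u) ≥ α ||u||_{H^1}² for every u ∈ H^1_0.
The interval has length L = π, and Poincaré/coercivity depend only on L. Here a(u, u) = ∫(u')² + (7)·∫u².
Here c = 7 ≥ 1, so a(u,u) = ∫(u')² + c∫u² ≥ ∫(u')² + ∫u² = ||u||_{H^1}², i.e. α = 1 works. No larger α is possible: a(u,u) ≥ α||u||_{H^1}² means (1−α)∫(u')² ≥ (α−c)∫u², and for the modes u_n = sin(nπ(x−x₀)/L) (x₀ the left endpoint) one has ∫u_n²/∫(u_n')² = (L/(nπ))² → 0, so a(u_n,u_n)/||u_n||_{H^1}² → 1. Hence the optimal constant is α = 1.
Therefore α = 1.
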